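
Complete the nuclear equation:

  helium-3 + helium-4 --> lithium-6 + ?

Conserve mass number: 3 + 4 = 6 + A, so A = 1.
Conserve atomic number: 2 + 2 = 3 + Z, so Z = 1.
A = 1 and Z = 1 is hydrogen-1 — a proton.

proton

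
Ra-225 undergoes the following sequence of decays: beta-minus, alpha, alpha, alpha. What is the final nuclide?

Bi-213

Start: (A, Z) = (225, 88).
After β⁻: (225, 89).
After α: (221, 87).
After α: (217, 85).
After α: (213, 83).
Z = 83 is bismuth.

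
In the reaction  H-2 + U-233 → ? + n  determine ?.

Conserve mass number: 2 + 233 = A + 1, so A = 234.
Conserve atomic number: 1 + 92 = Z + 0, so Z = 93.
Z = 93 is neptunium, so the species is Np-234.

Np-234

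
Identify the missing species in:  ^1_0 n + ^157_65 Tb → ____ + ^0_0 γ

Tb-158

Conserve mass number: 1 + 157 = A + 0, so A = 158.
Conserve atomic number: 0 + 65 = Z + 0, so Z = 65.
Z = 65 is terbium, so the species is ^158_65 Tb.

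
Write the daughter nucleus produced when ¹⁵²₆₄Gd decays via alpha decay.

Sm-148

Alpha decay: mass number changes by -4, atomic number by -2.
A: 152 − 4 = 148; Z: 64 − 2 = 62.
Z = 62 is samarium, so the daughter is ¹⁴⁸₆₂Sm.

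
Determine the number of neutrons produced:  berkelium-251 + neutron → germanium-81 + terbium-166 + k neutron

5

Conserve mass number: 252 = 81 + 166 + k, so k = 252 − 247 = 5.
Check atomic number: 97 = 32 + 65 + 0 = 97. ✓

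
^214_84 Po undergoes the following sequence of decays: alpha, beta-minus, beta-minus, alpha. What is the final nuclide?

Pb-206

Start: (A, Z) = (214, 84).
After α: (210, 82).
After β⁻: (210, 83).
After β⁻: (210, 84).
After α: (206, 82).
Z = 82 is lead.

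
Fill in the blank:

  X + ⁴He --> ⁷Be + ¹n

Conserve mass number: A + 4 = 7 + 1, so A = 4.
Conserve atomic number: Z + 2 = 4 + 0, so Z = 2.
A = 4 and Z = 2 is ⁴He — an alpha particle.

alpha particle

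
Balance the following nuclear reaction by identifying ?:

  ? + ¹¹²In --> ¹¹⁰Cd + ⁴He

deuteron

Conserve mass number: A + 112 = 110 + 4, so A = 2.
Conserve atomic number: Z + 49 = 48 + 2, so Z = 1.
A = 2 and Z = 1 is ²H — a deuteron.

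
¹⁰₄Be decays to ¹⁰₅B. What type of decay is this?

ΔA = 10 − 10 = 0; ΔZ = 5 − 4 = +1.
A is unchanged and Z rises by 1 — a neutron has become a proton (β⁻ decay).

beta-minus decay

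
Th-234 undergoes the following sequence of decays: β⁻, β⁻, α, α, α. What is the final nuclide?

Start: (A, Z) = (234, 90).
After β⁻: (234, 91).
After β⁻: (234, 92).
After α: (230, 90).
After α: (226, 88).
After α: (222, 86).
Z = 86 is radon.

Rn-222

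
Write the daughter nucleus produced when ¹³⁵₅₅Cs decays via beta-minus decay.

Ba-135

Beta-minus decay: mass number changes by +0, atomic number by +1.
A: 135 = 135; Z: 55 + 1 = 56.
Z = 56 is barium, so the daughter is ¹³⁵₅₆Ba.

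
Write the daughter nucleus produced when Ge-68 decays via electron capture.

Electron capture: mass number changes by +0, atomic number by -1.
A: 68 = 68; Z: 32 − 1 = 31.
Z = 31 is gallium, so the daughter is Ga-68.

Ga-68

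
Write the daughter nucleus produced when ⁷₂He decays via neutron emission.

Neutron emission: mass number changes by -1, atomic number by +0.
A: 7 − 1 = 6; Z: 2 = 2.
Z = 2 is helium, so the daughter is ⁶₂He.

He-6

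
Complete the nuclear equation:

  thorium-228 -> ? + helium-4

Ra-224

Conserve mass number: 228 = A + 4, so A = 224.
Conserve atomic number: 90 = Z + 2, so Z = 88.
Z = 88 is radium, so the species is radium-224.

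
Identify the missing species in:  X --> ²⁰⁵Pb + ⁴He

Conserve mass number: A = 205 + 4, so A = 209.
Conserve atomic number: Z = 82 + 2, so Z = 84.
Z = 84 is polonium, so the species is ²⁰⁹Po.

Po-209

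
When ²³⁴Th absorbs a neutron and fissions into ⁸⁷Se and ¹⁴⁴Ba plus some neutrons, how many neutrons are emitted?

Conserve mass number: 235 = 87 + 144 + k, so k = 235 − 231 = 4.
Check atomic number: 90 = 34 + 56 + 0 = 90. ✓

4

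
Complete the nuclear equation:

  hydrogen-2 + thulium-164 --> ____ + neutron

Conserve mass number: 2 + 164 = A + 1, so A = 165.
Conserve atomic number: 1 + 69 = Z + 0, so Z = 70.
Z = 70 is ytterbium, so the species is ytterbium-165.

Yb-165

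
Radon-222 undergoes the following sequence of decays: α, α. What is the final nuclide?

Pb-214

Start: (A, Z) = (222, 86).
After α: (218, 84).
After α: (214, 82).
Z = 82 is lead.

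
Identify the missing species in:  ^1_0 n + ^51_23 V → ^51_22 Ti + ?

proton

Conserve mass number: 1 + 51 = 51 + A, so A = 1.
Conserve atomic number: 0 + 23 = 22 + Z, so Z = 1.
A = 1 and Z = 1 is ^1_1 H — a proton.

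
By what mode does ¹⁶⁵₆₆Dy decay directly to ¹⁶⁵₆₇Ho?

ΔA = 165 − 165 = 0; ΔZ = 67 − 66 = +1.
A is unchanged and Z rises by 1 — a neutron has become a proton (β⁻ decay).

beta-minus decay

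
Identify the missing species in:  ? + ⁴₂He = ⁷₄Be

He-3

Conserve mass number: A + 4 = 7, so A = 3.
Conserve atomic number: Z + 2 = 4, so Z = 2.
Z = 2 is helium, so the species is ³₂He.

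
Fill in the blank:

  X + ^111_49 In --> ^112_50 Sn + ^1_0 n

deuteron

Conserve mass number: A + 111 = 112 + 1, so A = 2.
Conserve atomic number: Z + 49 = 50 + 0, so Z = 1.
A = 2 and Z = 1 is ^2_1 H — a deuteron.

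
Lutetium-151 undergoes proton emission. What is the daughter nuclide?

Yb-150

Proton emission: mass number changes by -1, atomic number by -1.
A: 151 − 1 = 150; Z: 71 − 1 = 70.
Z = 70 is ytterbium, so the daughter is ytterbium-150.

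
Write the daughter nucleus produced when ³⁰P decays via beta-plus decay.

Si-30

Beta-plus decay: mass number changes by +0, atomic number by -1.
A: 30 = 30; Z: 15 − 1 = 14.
Z = 14 is silicon, so the daughter is ³⁰Si.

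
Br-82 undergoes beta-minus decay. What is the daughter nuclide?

Beta-minus decay: mass number changes by +0, atomic number by +1.
A: 82 = 82; Z: 35 + 1 = 36.
Z = 36 is krypton, so the daughter is Kr-82.

Kr-82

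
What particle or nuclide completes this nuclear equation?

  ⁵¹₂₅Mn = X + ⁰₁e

Conserve mass number: 51 = A + 0, so A = 51.
Conserve atomic number: 25 = Z + 1, so Z = 24.
Z = 24 is chromium, so the species is ⁵¹₂₄Cr.

Cr-51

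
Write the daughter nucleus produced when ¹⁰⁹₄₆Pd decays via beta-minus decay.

Beta-minus decay: mass number changes by +0, atomic number by +1.
A: 109 = 109; Z: 46 + 1 = 47.
Z = 47 is silver, so the daughter is ¹⁰⁹₄₇Ag.

Ag-109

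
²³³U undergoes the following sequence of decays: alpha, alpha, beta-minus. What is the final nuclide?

Start: (A, Z) = (233, 92).
After α: (229, 90).
After α: (225, 88).
After β⁻: (225, 89).
Z = 89 is actinium.

Ac-225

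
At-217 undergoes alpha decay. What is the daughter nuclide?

Alpha decay: mass number changes by -4, atomic number by -2.
A: 217 − 4 = 213; Z: 85 − 2 = 83.
Z = 83 is bismuth, so the daughter is Bi-213.

Bi-213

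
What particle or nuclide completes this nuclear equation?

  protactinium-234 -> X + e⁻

Conserve mass number: 234 = A + 0, so A = 234.
Conserve atomic number: 91 = Z − 1, so Z = 92.
Z = 92 is uranium, so the species is uranium-234.

U-234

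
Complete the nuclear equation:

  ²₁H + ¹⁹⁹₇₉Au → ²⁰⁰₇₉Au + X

Conserve mass number: 2 + 199 = 200 + A, so A = 1.
Conserve atomic number: 1 + 79 = 79 + Z, so Z = 1.
A = 1 and Z = 1 is ¹₁H — a proton.

proton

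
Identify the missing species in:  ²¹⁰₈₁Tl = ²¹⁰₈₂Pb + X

beta-minus particle

Conserve mass number: 210 = 210 + A, so A = 0.
Conserve atomic number: 81 = 82 + Z, so Z = -1.
A = 0 and Z = -1 is ⁰₋₁e — a beta-minus particle.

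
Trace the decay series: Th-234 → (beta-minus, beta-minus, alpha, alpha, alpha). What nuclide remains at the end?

Start: (A, Z) = (234, 90).
After β⁻: (234, 91).
After β⁻: (234, 92).
After α: (230, 90).
After α: (226, 88).
After α: (222, 86).
Z = 86 is radon.

Rn-222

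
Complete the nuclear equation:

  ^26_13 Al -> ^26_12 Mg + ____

positron

Conserve mass number: 26 = 26 + A, so A = 0.
Conserve atomic number: 13 = 12 + Z, so Z = 1.
A = 0 and Z = 1 is ^0_1 e — a positron.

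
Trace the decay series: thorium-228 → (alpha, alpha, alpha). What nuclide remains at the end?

Po-216

Start: (A, Z) = (228, 90).
After α: (224, 88).
After α: (220, 86).
After α: (216, 84).
Z = 84 is polonium.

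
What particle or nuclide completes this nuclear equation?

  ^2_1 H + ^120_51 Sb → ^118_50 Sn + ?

Conserve mass number: 2 + 120 = 118 + A, so A = 4.
Conserve atomic number: 1 + 51 = 50 + Z, so Z = 2.
A = 4 and Z = 2 is ^4_2 He — an alpha particle.

alpha particle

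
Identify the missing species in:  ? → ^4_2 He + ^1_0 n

He-5

Conserve mass number: A = 4 + 1, so A = 5.
Conserve atomic number: Z = 2 + 0, so Z = 2.
Z = 2 is helium, so the species is ^5_2 He.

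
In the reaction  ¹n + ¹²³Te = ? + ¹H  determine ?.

Sb-123

Conserve mass number: 1 + 123 = A + 1, so A = 123.
Conserve atomic number: 0 + 52 = Z + 1, so Z = 51.
Z = 51 is antimony, so the species is ¹²³Sb.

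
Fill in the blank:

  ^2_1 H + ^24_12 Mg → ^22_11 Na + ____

Conserve mass number: 2 + 24 = 22 + A, so A = 4.
Conserve atomic number: 1 + 12 = 11 + Z, so Z = 2.
A = 4 and Z = 2 is ^4_2 He — an alpha particle.

alpha particle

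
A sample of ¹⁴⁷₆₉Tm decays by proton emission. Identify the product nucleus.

Proton emission: mass number changes by -1, atomic number by -1.
A: 147 − 1 = 146; Z: 69 − 1 = 68.
Z = 68 is erbium, so the daughter is ¹⁴⁶₆₈Er.

Er-146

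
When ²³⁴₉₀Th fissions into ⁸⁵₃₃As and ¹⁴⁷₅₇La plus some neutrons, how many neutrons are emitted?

2

Conserve mass number: 234 = 85 + 147 + k, so k = 234 − 232 = 2.
Check atomic number: 90 = 33 + 57 + 0 = 90. ✓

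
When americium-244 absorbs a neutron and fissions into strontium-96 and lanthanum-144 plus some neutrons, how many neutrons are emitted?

Conserve mass number: 245 = 96 + 144 + k, so k = 245 − 240 = 5.
Check atomic number: 95 = 38 + 57 + 0 = 95. ✓

5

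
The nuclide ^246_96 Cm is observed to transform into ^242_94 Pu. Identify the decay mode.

alpha decay

ΔA = 242 − 246 = -4; ΔZ = 94 − 96 = -2.
A drops by 4 and Z drops by 2 — the signature of alpha emission.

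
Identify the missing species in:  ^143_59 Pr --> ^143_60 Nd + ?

Conserve mass number: 143 = 143 + A, so A = 0.
Conserve atomic number: 59 = 60 + Z, so Z = -1.
A = 0 and Z = -1 is ^0_-1 e — a beta-minus particle.

beta-minus particle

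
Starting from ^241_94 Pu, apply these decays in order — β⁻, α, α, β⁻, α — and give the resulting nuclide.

Start: (A, Z) = (241, 94).
After β⁻: (241, 95).
After α: (237, 93).
After α: (233, 91).
After β⁻: (233, 92).
After α: (229, 90).
Z = 90 is thorium.

Th-229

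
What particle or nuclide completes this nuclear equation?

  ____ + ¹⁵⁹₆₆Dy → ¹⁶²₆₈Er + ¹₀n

alpha particle

Conserve mass number: A + 159 = 162 + 1, so A = 4.
Conserve atomic number: Z + 66 = 68 + 0, so Z = 2.
A = 4 and Z = 2 is ⁴₂He — an alpha particle.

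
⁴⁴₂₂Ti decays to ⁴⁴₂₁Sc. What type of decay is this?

beta-plus decay or electron capture

ΔA = 44 − 44 = 0; ΔZ = 21 − 22 = -1.
A is unchanged and Z drops by 1 — a proton has become a neutron (β⁺ emission or electron capture).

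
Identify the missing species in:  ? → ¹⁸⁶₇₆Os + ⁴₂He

Pt-190

Conserve mass number: A = 186 + 4, so A = 190.
Conserve atomic number: Z = 76 + 2, so Z = 78.
Z = 78 is platinum, so the species is ¹⁹⁰₇₈Pt.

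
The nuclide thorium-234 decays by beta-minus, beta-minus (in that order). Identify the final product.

U-234

Start: (A, Z) = (234, 90).
After β⁻: (234, 91).
After β⁻: (234, 92).
Z = 92 is uranium.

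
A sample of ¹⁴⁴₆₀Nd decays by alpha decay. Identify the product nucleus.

Ce-140

Alpha decay: mass number changes by -4, atomic number by -2.
A: 144 − 4 = 140; Z: 60 − 2 = 58.
Z = 58 is cerium, so the daughter is ¹⁴⁰₅₈Ce.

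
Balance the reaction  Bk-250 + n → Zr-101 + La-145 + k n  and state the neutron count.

Conserve mass number: 251 = 101 + 145 + k, so k = 251 − 246 = 5.
Check atomic number: 97 = 40 + 57 + 0 = 97. ✓

5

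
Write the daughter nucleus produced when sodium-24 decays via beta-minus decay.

Beta-minus decay: mass number changes by +0, atomic number by +1.
A: 24 = 24; Z: 11 + 1 = 12.
Z = 12 is magnesium, so the daughter is magnesium-24.

Mg-24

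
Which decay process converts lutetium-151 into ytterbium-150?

proton emission

ΔA = 150 − 151 = -1; ΔZ = 70 − 71 = -1.
A drops by 1 and Z drops by 1 — a proton was emitted.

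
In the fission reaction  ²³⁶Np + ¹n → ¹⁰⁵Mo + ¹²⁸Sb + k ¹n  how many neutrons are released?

4

Conserve mass number: 237 = 105 + 128 + k, so k = 237 − 233 = 4.
Check atomic number: 93 = 42 + 51 + 0 = 93. ✓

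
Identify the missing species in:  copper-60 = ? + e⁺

Ni-60

Conserve mass number: 60 = A + 0, so A = 60.
Conserve atomic number: 29 = Z + 1, so Z = 28.
Z = 28 is nickel, so the species is nickel-60.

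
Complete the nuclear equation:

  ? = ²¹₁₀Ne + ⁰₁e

Na-21

Conserve mass number: A = 21 + 0, so A = 21.
Conserve atomic number: Z = 10 + 1, so Z = 11.
Z = 11 is sodium, so the species is ²¹₁₁Na.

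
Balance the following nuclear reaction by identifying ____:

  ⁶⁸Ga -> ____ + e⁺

Conserve mass number: 68 = A + 0, so A = 68.
Conserve atomic number: 31 = Z + 1, so Z = 30.
Z = 30 is zinc, so the species is ⁶⁸Zn.

Zn-68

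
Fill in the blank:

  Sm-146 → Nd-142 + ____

alpha particle

Conserve mass number: 146 = 142 + A, so A = 4.
Conserve atomic number: 62 = 60 + Z, so Z = 2.
A = 4 and Z = 2 is He-4 — an alpha particle.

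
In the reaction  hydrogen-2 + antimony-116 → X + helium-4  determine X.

Sn-114

Conserve mass number: 2 + 116 = A + 4, so A = 114.
Conserve atomic number: 1 + 51 = Z + 2, so Z = 50.
Z = 50 is tin, so the species is tin-114.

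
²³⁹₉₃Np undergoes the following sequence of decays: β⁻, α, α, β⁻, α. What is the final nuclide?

Ac-227

Start: (A, Z) = (239, 93).
After β⁻: (239, 94).
After α: (235, 92).
After α: (231, 90).
After β⁻: (231, 91).
After α: (227, 89).
Z = 89 is actinium.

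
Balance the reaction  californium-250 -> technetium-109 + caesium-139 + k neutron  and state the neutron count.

Conserve mass number: 250 = 109 + 139 + k, so k = 250 − 248 = 2.
Check atomic number: 98 = 43 + 55 + 0 = 98. ✓

2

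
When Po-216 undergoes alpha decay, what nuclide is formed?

Alpha decay: mass number changes by -4, atomic number by -2.
A: 216 − 4 = 212; Z: 84 − 2 = 82.
Z = 82 is lead, so the daughter is Pb-212.

Pb-212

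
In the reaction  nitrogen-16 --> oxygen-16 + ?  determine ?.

Conserve mass number: 16 = 16 + A, so A = 0.
Conserve atomic number: 7 = 8 + Z, so Z = -1.
A = 0 and Z = -1 is e⁻ — a beta-minus particle.

beta-minus particle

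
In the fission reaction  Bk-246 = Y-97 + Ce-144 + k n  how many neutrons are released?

Conserve mass number: 246 = 97 + 144 + k, so k = 246 − 241 = 5.
Check atomic number: 97 = 39 + 58 + 0 = 97. ✓

5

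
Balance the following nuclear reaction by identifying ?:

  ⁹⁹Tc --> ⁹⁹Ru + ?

Conserve mass number: 99 = 99 + A, so A = 0.
Conserve atomic number: 43 = 44 + Z, so Z = -1.
A = 0 and Z = -1 is e⁻ — a beta-minus particle.

beta-minus particle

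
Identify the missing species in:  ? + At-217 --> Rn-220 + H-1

Conserve mass number: A + 217 = 220 + 1, so A = 4.
Conserve atomic number: Z + 85 = 86 + 1, so Z = 2.
A = 4 and Z = 2 is He-4 — an alpha particle.

alpha particle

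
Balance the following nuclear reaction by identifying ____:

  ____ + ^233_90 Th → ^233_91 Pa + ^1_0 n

Conserve mass number: A + 233 = 233 + 1, so A = 1.
Conserve atomic number: Z + 90 = 91 + 0, so Z = 1.
A = 1 and Z = 1 is ^1_1 H — a proton.

proton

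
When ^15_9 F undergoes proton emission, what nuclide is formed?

O-14

Proton emission: mass number changes by -1, atomic number by -1.
A: 15 − 1 = 14; Z: 9 − 1 = 8.
Z = 8 is oxygen, so the daughter is ^14_8 O.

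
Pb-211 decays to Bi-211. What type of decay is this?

ΔA = 211 − 211 = 0; ΔZ = 83 − 82 = +1.
A is unchanged and Z rises by 1 — a neutron has become a proton (β⁻ decay).

beta-minus decay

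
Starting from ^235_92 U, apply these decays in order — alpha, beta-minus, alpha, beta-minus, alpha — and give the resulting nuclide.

Ra-223

Start: (A, Z) = (235, 92).
After α: (231, 90).
After β⁻: (231, 91).
After α: (227, 89).
After β⁻: (227, 90).
After α: (223, 88).
Z = 88 is radium.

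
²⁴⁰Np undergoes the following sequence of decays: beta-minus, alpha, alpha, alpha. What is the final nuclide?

Ra-228

Start: (A, Z) = (240, 93).
After β⁻: (240, 94).
After α: (236, 92).
After α: (232, 90).
After α: (228, 88).
Z = 88 is radium.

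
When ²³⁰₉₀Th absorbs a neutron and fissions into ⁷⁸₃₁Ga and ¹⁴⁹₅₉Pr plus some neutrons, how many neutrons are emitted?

Conserve mass number: 231 = 78 + 149 + k, so k = 231 − 227 = 4.
Check atomic number: 90 = 31 + 59 + 0 = 90. ✓

4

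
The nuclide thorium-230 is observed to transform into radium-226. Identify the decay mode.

ΔA = 226 − 230 = -4; ΔZ = 88 − 90 = -2.
A drops by 4 and Z drops by 2 — the signature of alpha emission.

alpha decay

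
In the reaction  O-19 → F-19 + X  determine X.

Conserve mass number: 19 = 19 + A, so A = 0.
Conserve atomic number: 8 = 9 + Z, so Z = -1.
A = 0 and Z = -1 is e⁻ — a beta-minus particle.

beta-minus particle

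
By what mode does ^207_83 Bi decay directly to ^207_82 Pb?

beta-plus decay or electron capture

ΔA = 207 − 207 = 0; ΔZ = 82 − 83 = -1.
A is unchanged and Z drops by 1 — a proton has become a neutron (β⁺ emission or electron capture).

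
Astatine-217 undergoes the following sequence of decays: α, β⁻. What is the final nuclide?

Po-213

Start: (A, Z) = (217, 85).
After α: (213, 83).
After β⁻: (213, 84).
Z = 84 is polonium.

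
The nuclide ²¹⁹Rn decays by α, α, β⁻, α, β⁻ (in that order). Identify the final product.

Start: (A, Z) = (219, 86).
After α: (215, 84).
After α: (211, 82).
After β⁻: (211, 83).
After α: (207, 81).
After β⁻: (207, 82).
Z = 82 is lead.

Pb-207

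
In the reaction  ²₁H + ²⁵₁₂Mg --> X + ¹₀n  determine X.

Al-26

Conserve mass number: 2 + 25 = A + 1, so A = 26.
Conserve atomic number: 1 + 12 = Z + 0, so Z = 13.
Z = 13 is aluminium, so the species is ²⁶₁₃Al.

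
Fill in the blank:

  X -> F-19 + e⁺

Ne-19

Conserve mass number: A = 19 + 0, so A = 19.
Conserve atomic number: Z = 9 + 1, so Z = 10.
Z = 10 is neon, so the species is Ne-19.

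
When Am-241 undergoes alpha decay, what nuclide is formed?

Np-237

Alpha decay: mass number changes by -4, atomic number by -2.
A: 241 − 4 = 237; Z: 95 − 2 = 93.
Z = 93 is neptunium, so the daughter is Np-237.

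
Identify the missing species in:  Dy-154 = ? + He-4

Gd-150

Conserve mass number: 154 = A + 4, so A = 150.
Conserve atomic number: 66 = Z + 2, so Z = 64.
Z = 64 is gadolinium, so the species is Gd-150.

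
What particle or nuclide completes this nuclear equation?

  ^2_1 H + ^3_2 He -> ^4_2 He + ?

Conserve mass number: 2 + 3 = 4 + A, so A = 1.
Conserve atomic number: 1 + 2 = 2 + Z, so Z = 1.
A = 1 and Z = 1 is ^1_1 H — a proton.

proton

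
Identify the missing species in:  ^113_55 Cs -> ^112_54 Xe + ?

Conserve mass number: 113 = 112 + A, so A = 1.
Conserve atomic number: 55 = 54 + Z, so Z = 1.
A = 1 and Z = 1 is ^1_1 H — a proton.

proton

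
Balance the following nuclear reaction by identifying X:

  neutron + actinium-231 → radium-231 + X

Conserve mass number: 1 + 231 = 231 + A, so A = 1.
Conserve atomic number: 0 + 89 = 88 + Z, so Z = 1.
A = 1 and Z = 1 is hydrogen-1 — a proton.

proton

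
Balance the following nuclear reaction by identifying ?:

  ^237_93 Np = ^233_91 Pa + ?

alpha particle

Conserve mass number: 237 = 233 + A, so A = 4.
Conserve atomic number: 93 = 91 + Z, so Z = 2.
A = 4 and Z = 2 is ^4_2 He — an alpha particle.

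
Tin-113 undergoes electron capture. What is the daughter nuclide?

In-113

Electron capture: mass number changes by +0, atomic number by -1.
A: 113 = 113; Z: 50 − 1 = 49.
Z = 49 is indium, so the daughter is indium-113.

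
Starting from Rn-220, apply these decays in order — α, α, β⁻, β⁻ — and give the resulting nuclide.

Start: (A, Z) = (220, 86).
After α: (216, 84).
After α: (212, 82).
After β⁻: (212, 83).
After β⁻: (212, 84).
Z = 84 is polonium.

Po-212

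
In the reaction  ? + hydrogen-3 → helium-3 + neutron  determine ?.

proton

Conserve mass number: A + 3 = 3 + 1, so A = 1.
Conserve atomic number: Z + 1 = 2 + 0, so Z = 1.
A = 1 and Z = 1 is hydrogen-1 — a proton.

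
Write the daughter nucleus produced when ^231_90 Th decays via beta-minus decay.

Beta-minus decay: mass number changes by +0, atomic number by +1.
A: 231 = 231; Z: 90 + 1 = 91.
Z = 91 is protactinium, so the daughter is ^231_91 Pa.

Pa-231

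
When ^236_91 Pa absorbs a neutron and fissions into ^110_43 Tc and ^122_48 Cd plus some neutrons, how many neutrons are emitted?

5

Conserve mass number: 237 = 110 + 122 + k, so k = 237 − 232 = 5.
Check atomic number: 91 = 43 + 48 + 0 = 91. ✓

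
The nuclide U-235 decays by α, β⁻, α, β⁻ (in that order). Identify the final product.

Th-227

Start: (A, Z) = (235, 92).
After α: (231, 90).
After β⁻: (231, 91).
After α: (227, 89).
After β⁻: (227, 90).
Z = 90 is thorium.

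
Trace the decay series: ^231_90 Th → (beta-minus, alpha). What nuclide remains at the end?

Ac-227

Start: (A, Z) = (231, 90).
After β⁻: (231, 91).
After α: (227, 89).
Z = 89 is actinium.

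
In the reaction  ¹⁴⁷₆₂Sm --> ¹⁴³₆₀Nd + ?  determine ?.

alpha particle

Conserve mass number: 147 = 143 + A, so A = 4.
Conserve atomic number: 62 = 60 + Z, so Z = 2.
A = 4 and Z = 2 is ⁴₂He — an alpha particle.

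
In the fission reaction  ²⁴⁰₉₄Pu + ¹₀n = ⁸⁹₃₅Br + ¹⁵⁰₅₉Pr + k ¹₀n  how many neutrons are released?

Conserve mass number: 241 = 89 + 150 + k, so k = 241 − 239 = 2.
Check atomic number: 94 = 35 + 59 + 0 = 94. ✓

2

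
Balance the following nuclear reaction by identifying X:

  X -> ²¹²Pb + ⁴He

Po-216

Conserve mass number: A = 212 + 4, so A = 216.
Conserve atomic number: Z = 82 + 2, so Z = 84.
Z = 84 is polonium, so the species is ²¹⁶Po.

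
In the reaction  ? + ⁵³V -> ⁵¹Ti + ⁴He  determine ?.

Conserve mass number: A + 53 = 51 + 4, so A = 2.
Conserve atomic number: Z + 23 = 22 + 2, so Z = 1.
A = 2 and Z = 1 is ²H — a deuteron.

deuteron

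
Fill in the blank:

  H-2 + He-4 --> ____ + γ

Li-6

Conserve mass number: 2 + 4 = A + 0, so A = 6.
Conserve atomic number: 1 + 2 = Z + 0, so Z = 3.
Z = 3 is lithium, so the species is Li-6.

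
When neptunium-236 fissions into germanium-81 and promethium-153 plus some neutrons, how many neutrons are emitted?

2

Conserve mass number: 236 = 81 + 153 + k, so k = 236 − 234 = 2.
Check atomic number: 93 = 32 + 61 + 0 = 93. ✓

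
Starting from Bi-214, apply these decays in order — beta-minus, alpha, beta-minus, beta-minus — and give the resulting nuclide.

Po-210

Start: (A, Z) = (214, 83).
After β⁻: (214, 84).
After α: (210, 82).
After β⁻: (210, 83).
After β⁻: (210, 84).
Z = 84 is polonium.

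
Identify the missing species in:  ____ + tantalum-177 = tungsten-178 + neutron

deuteron

Conserve mass number: A + 177 = 178 + 1, so A = 2.
Conserve atomic number: Z + 73 = 74 + 0, so Z = 1.
A = 2 and Z = 1 is hydrogen-2 — a deuteron.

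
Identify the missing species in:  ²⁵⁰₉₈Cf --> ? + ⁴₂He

Conserve mass number: 250 = A + 4, so A = 246.
Conserve atomic number: 98 = Z + 2, so Z = 96.
Z = 96 is curium, so the species is ²⁴⁶₉₆Cm.

Cm-246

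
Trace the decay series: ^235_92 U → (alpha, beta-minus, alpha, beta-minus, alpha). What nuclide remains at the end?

Ra-223

Start: (A, Z) = (235, 92).
After α: (231, 90).
After β⁻: (231, 91).
After α: (227, 89).
After β⁻: (227, 90).
After α: (223, 88).
Z = 88 is radium.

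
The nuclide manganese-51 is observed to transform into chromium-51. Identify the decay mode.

beta-plus decay or electron capture

ΔA = 51 − 51 = 0; ΔZ = 24 − 25 = -1.
A is unchanged and Z drops by 1 — a proton has become a neutron (β⁺ emission or electron capture).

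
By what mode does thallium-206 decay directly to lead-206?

beta-minus decay

ΔA = 206 − 206 = 0; ΔZ = 82 − 81 = +1.
A is unchanged and Z rises by 1 — a neutron has become a proton (β⁻ decay).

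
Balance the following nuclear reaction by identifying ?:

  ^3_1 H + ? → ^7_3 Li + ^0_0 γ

alpha particle

Conserve mass number: 3 + A = 7 + 0, so A = 4.
Conserve atomic number: 1 + Z = 3 + 0, so Z = 2.
A = 4 and Z = 2 is ^4_2 He — an alpha particle.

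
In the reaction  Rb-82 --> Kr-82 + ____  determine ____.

Conserve mass number: 82 = 82 + A, so A = 0.
Conserve atomic number: 37 = 36 + Z, so Z = 1.
A = 0 and Z = 1 is e⁺ — a positron.

positron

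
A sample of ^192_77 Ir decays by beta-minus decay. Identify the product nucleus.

Pt-192

Beta-minus decay: mass number changes by +0, atomic number by +1.
A: 192 = 192; Z: 77 + 1 = 78.
Z = 78 is platinum, so the daughter is ^192_78 Pt.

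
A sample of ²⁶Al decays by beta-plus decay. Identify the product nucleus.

Mg-26

Beta-plus decay: mass number changes by +0, atomic number by -1.
A: 26 = 26; Z: 13 − 1 = 12.
Z = 12 is magnesium, so the daughter is ²⁶Mg.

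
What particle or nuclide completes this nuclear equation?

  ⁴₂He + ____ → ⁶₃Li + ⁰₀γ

deuteron

Conserve mass number: 4 + A = 6 + 0, so A = 2.
Conserve atomic number: 2 + Z = 3 + 0, so Z = 1.
A = 2 and Z = 1 is ²₁H — a deuteron.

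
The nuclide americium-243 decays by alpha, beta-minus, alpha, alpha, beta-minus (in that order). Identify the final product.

Pa-231

Start: (A, Z) = (243, 95).
After α: (239, 93).
After β⁻: (239, 94).
After α: (235, 92).
After α: (231, 90).
After β⁻: (231, 91).
Z = 91 is protactinium.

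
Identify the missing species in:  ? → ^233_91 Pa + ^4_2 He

Conserve mass number: A = 233 + 4, so A = 237.
Conserve atomic number: Z = 91 + 2, so Z = 93.
Z = 93 is neptunium, so the species is ^237_93 Np.

Np-237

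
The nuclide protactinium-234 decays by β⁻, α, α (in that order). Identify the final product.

Ra-226

Start: (A, Z) = (234, 91).
After β⁻: (234, 92).
After α: (230, 90).
After α: (226, 88).
Z = 88 is radium.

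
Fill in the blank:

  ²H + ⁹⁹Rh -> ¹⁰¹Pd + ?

gamma ray

Conserve mass number: 2 + 99 = 101 + A, so A = 0.
Conserve atomic number: 1 + 45 = 46 + Z, so Z = 0.
A = 0 and Z = 0 is γ — a gamma ray.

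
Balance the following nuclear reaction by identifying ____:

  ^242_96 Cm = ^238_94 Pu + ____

alpha particle

Conserve mass number: 242 = 238 + A, so A = 4.
Conserve atomic number: 96 = 94 + Z, so Z = 2.
A = 4 and Z = 2 is ^4_2 He — an alpha particle.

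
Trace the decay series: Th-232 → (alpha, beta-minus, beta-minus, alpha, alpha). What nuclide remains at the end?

Rn-220

Start: (A, Z) = (232, 90).
After α: (228, 88).
After β⁻: (228, 89).
After β⁻: (228, 90).
After α: (224, 88).
After α: (220, 86).
Z = 86 is radon.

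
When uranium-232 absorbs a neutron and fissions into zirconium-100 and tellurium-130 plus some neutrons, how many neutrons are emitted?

Conserve mass number: 233 = 100 + 130 + k, so k = 233 − 230 = 3.
Check atomic number: 92 = 40 + 52 + 0 = 92. ✓

3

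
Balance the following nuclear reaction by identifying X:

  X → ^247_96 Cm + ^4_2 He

Cf-251

Conserve mass number: A = 247 + 4, so A = 251.
Conserve atomic number: Z = 96 + 2, so Z = 98.
Z = 98 is californium, so the species is ^251_98 Cf.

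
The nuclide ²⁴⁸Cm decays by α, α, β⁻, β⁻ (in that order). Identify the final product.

Pu-240

Start: (A, Z) = (248, 96).
After α: (244, 94).
After α: (240, 92).
After β⁻: (240, 93).
After β⁻: (240, 94).
Z = 94 is plutonium.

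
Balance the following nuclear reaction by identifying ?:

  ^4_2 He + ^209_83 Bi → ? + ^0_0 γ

Conserve mass number: 4 + 209 = A + 0, so A = 213.
Conserve atomic number: 2 + 83 = Z + 0, so Z = 85.
Z = 85 is astatine, so the species is ^213_85 At.

At-213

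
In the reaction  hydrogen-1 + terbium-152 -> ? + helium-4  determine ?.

Gd-149

Conserve mass number: 1 + 152 = A + 4, so A = 149.
Conserve atomic number: 1 + 65 = Z + 2, so Z = 64.
Z = 64 is gadolinium, so the species is gadolinium-149.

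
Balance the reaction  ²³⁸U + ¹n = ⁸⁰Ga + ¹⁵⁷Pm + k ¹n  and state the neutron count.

2

Conserve mass number: 239 = 80 + 157 + k, so k = 239 − 237 = 2.
Check atomic number: 92 = 31 + 61 + 0 = 92. ✓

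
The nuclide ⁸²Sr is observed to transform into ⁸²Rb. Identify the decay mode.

beta-plus decay or electron capture

ΔA = 82 − 82 = 0; ΔZ = 37 − 38 = -1.
A is unchanged and Z drops by 1 — a proton has become a neutron (β⁺ emission or electron capture).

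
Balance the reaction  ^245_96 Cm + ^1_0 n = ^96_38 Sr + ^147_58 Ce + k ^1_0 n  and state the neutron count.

Conserve mass number: 246 = 96 + 147 + k, so k = 246 − 243 = 3.
Check atomic number: 96 = 38 + 58 + 0 = 96. ✓

3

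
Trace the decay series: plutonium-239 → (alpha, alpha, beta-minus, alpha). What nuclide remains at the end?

Ac-227

Start: (A, Z) = (239, 94).
After α: (235, 92).
After α: (231, 90).
After β⁻: (231, 91).
After α: (227, 89).
Z = 89 is actinium.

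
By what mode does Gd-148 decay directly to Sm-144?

ΔA = 144 − 148 = -4; ΔZ = 62 − 64 = -2.
A drops by 4 and Z drops by 2 — the signature of alpha emission.

alpha decay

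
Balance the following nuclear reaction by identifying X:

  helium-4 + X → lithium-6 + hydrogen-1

Conserve mass number: 4 + A = 6 + 1, so A = 3.
Conserve atomic number: 2 + Z = 3 + 1, so Z = 2.
Z = 2 is helium, so the species is helium-3.

He-3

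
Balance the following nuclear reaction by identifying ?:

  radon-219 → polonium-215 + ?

alpha particle

Conserve mass number: 219 = 215 + A, so A = 4.
Conserve atomic number: 86 = 84 + Z, so Z = 2.
A = 4 and Z = 2 is helium-4 — an alpha particle.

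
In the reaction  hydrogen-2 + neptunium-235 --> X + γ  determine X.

Conserve mass number: 2 + 235 = A + 0, so A = 237.
Conserve atomic number: 1 + 93 = Z + 0, so Z = 94.
Z = 94 is plutonium, so the species is plutonium-237.

Pu-237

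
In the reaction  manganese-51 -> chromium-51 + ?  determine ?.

Conserve mass number: 51 = 51 + A, so A = 0.
Conserve atomic number: 25 = 24 + Z, so Z = 1.
A = 0 and Z = 1 is e⁺ — a positron.

positron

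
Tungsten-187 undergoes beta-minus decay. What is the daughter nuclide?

Beta-minus decay: mass number changes by +0, atomic number by +1.
A: 187 = 187; Z: 74 + 1 = 75.
Z = 75 is rhenium, so the daughter is rhenium-187.

Re-187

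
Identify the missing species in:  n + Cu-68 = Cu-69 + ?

Conserve mass number: 1 + 68 = 69 + A, so A = 0.
Conserve atomic number: 0 + 29 = 29 + Z, so Z = 0.
A = 0 and Z = 0 is γ — a gamma ray.

gamma ray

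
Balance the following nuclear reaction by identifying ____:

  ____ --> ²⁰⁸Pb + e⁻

Conserve mass number: A = 208 + 0, so A = 208.
Conserve atomic number: Z = 82 − 1, so Z = 81.
Z = 81 is thallium, so the species is ²⁰⁸Tl.

Tl-208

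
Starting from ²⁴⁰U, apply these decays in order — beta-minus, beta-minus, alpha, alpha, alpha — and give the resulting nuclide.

Ra-228

Start: (A, Z) = (240, 92).
After β⁻: (240, 93).
After β⁻: (240, 94).
After α: (236, 92).
After α: (232, 90).
After α: (228, 88).
Z = 88 is radium.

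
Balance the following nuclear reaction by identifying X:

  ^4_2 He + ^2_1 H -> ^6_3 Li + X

gamma ray

Conserve mass number: 4 + 2 = 6 + A, so A = 0.
Conserve atomic number: 2 + 1 = 3 + Z, so Z = 0.
A = 0 and Z = 0 is ^0_0 γ — a gamma ray.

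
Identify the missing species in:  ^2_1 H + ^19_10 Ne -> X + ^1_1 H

Ne-20

Conserve mass number: 2 + 19 = A + 1, so A = 20.
Conserve atomic number: 1 + 10 = Z + 1, so Z = 10.
Z = 10 is neon, so the species is ^20_10 Ne.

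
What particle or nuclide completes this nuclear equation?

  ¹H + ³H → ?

He-4

Conserve mass number: 1 + 3 = A, so A = 4.
Conserve atomic number: 1 + 1 = Z, so Z = 2.
A = 4 and Z = 2 is ⁴He — an alpha particle.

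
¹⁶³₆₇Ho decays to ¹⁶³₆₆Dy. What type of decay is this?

beta-plus decay or electron capture

ΔA = 163 − 163 = 0; ΔZ = 66 − 67 = -1.
A is unchanged and Z drops by 1 — a proton has become a neutron (β⁺ emission or electron capture).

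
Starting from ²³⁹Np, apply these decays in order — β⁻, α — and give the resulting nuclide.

U-235

Start: (A, Z) = (239, 93).
After β⁻: (239, 94).
After α: (235, 92).
Z = 92 is uranium.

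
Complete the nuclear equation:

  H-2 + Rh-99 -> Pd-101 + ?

Conserve mass number: 2 + 99 = 101 + A, so A = 0.
Conserve atomic number: 1 + 45 = 46 + Z, so Z = 0.
A = 0 and Z = 0 is γ — a gamma ray.

gamma ray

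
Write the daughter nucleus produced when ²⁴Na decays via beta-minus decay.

Beta-minus decay: mass number changes by +0, atomic number by +1.
A: 24 = 24; Z: 11 + 1 = 12.
Z = 12 is magnesium, so the daughter is ²⁴Mg.

Mg-24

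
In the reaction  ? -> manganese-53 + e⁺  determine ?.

Conserve mass number: A = 53 + 0, so A = 53.
Conserve atomic number: Z = 25 + 1, so Z = 26.
Z = 26 is iron, so the species is iron-53.

Fe-53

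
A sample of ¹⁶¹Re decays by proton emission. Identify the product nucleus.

Proton emission: mass number changes by -1, atomic number by -1.
A: 161 − 1 = 160; Z: 75 − 1 = 74.
Z = 74 is tungsten, so the daughter is ¹⁶⁰W.

W-160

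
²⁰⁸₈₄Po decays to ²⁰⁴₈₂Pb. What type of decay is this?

alpha decay

ΔA = 204 − 208 = -4; ΔZ = 82 − 84 = -2.
A drops by 4 and Z drops by 2 — the signature of alpha emission.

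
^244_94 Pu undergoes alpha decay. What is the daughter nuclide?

Alpha decay: mass number changes by -4, atomic number by -2.
A: 244 − 4 = 240; Z: 94 − 2 = 92.
Z = 92 is uranium, so the daughter is ^240_92 U.

U-240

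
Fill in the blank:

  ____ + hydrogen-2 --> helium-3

proton

Conserve mass number: A + 2 = 3, so A = 1.
Conserve atomic number: Z + 1 = 2, so Z = 1.
A = 1 and Z = 1 is hydrogen-1 — a proton.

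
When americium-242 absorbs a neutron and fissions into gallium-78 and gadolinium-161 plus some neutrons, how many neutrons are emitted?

Conserve mass number: 243 = 78 + 161 + k, so k = 243 − 239 = 4.
Check atomic number: 95 = 31 + 64 + 0 = 95. ✓

4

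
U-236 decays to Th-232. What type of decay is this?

ΔA = 232 − 236 = -4; ΔZ = 90 − 92 = -2.
A drops by 4 and Z drops by 2 — the signature of alpha emission.

alpha decay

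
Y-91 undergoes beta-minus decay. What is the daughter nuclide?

Zr-91

Beta-minus decay: mass number changes by +0, atomic number by +1.
A: 91 = 91; Z: 39 + 1 = 40.
Z = 40 is zirconium, so the daughter is Zr-91.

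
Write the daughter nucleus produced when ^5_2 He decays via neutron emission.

He-4

Neutron emission: mass number changes by -1, atomic number by +0.
A: 5 − 1 = 4; Z: 2 = 2.
Z = 2 is helium, so the daughter is ^4_2 He.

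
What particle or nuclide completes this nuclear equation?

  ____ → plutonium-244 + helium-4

Cm-248

Conserve mass number: A = 244 + 4, so A = 248.
Conserve atomic number: Z = 94 + 2, so Z = 96.
Z = 96 is curium, so the species is curium-248.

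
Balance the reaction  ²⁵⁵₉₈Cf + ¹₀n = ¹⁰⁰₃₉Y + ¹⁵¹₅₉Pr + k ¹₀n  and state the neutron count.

Conserve mass number: 256 = 100 + 151 + k, so k = 256 − 251 = 5.
Check atomic number: 98 = 39 + 59 + 0 = 98. ✓

5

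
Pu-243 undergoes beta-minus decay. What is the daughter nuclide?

Beta-minus decay: mass number changes by +0, atomic number by +1.
A: 243 = 243; Z: 94 + 1 = 95.
Z = 95 is americium, so the daughter is Am-243.

Am-243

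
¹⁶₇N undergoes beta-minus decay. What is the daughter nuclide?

Beta-minus decay: mass number changes by +0, atomic number by +1.
A: 16 = 16; Z: 7 + 1 = 8.
Z = 8 is oxygen, so the daughter is ¹⁶₈O.

O-16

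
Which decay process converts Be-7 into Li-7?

beta-plus decay or electron capture

ΔA = 7 − 7 = 0; ΔZ = 3 − 4 = -1.
A is unchanged and Z drops by 1 — a proton has become a neutron (β⁺ emission or electron capture).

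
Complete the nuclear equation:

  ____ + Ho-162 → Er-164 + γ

Conserve mass number: A + 162 = 164 + 0, so A = 2.
Conserve atomic number: Z + 67 = 68 + 0, so Z = 1.
A = 2 and Z = 1 is H-2 — a deuteron.

deuteron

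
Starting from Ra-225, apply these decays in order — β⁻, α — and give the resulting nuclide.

Fr-221

Start: (A, Z) = (225, 88).
After β⁻: (225, 89).
After α: (221, 87).
Z = 87 is francium.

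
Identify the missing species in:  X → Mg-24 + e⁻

Na-24

Conserve mass number: A = 24 + 0, so A = 24.
Conserve atomic number: Z = 12 − 1, so Z = 11.
Z = 11 is sodium, so the species is Na-24.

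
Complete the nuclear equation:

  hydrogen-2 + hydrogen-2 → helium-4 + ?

Conserve mass number: 2 + 2 = 4 + A, so A = 0.
Conserve atomic number: 1 + 1 = 2 + Z, so Z = 0.
A = 0 and Z = 0 is γ — a gamma ray.

gamma ray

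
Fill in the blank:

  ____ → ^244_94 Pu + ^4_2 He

Cm-248

Conserve mass number: A = 244 + 4, so A = 248.
Conserve atomic number: Z = 94 + 2, so Z = 96.
Z = 96 is curium, so the species is ^248_96 Cm.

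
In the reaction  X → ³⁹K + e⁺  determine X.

Ca-39

Conserve mass number: A = 39 + 0, so A = 39.
Conserve atomic number: Z = 19 + 1, so Z = 20.
Z = 20 is calcium, so the species is ³⁹Ca.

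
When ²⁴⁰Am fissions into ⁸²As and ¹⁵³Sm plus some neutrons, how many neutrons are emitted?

Conserve mass number: 240 = 82 + 153 + k, so k = 240 − 235 = 5.
Check atomic number: 95 = 33 + 62 + 0 = 95. ✓

5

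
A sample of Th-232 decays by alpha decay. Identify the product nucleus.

Ra-228

Alpha decay: mass number changes by -4, atomic number by -2.
A: 232 − 4 = 228; Z: 90 − 2 = 88.
Z = 88 is radium, so the daughter is Ra-228.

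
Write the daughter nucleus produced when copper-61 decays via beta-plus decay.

Ni-61

Beta-plus decay: mass number changes by +0, atomic number by -1.
A: 61 = 61; Z: 29 − 1 = 28.
Z = 28 is nickel, so the daughter is nickel-61.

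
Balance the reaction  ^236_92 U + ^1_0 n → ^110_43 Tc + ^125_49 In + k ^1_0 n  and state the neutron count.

Conserve mass number: 237 = 110 + 125 + k, so k = 237 − 235 = 2.
Check atomic number: 92 = 43 + 49 + 0 = 92. ✓

2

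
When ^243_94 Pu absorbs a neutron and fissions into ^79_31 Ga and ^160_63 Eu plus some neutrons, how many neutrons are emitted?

Conserve mass number: 244 = 79 + 160 + k, so k = 244 − 239 = 5.
Check atomic number: 94 = 31 + 63 + 0 = 94. ✓

5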